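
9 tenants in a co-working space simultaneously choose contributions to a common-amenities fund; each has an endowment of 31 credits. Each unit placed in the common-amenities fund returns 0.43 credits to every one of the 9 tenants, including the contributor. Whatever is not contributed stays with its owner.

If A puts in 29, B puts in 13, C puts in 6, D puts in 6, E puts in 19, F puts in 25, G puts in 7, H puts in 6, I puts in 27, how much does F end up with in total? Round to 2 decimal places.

Total contributed: 29 + 13 + 6 + 6 + 19 + 25 + 7 + 6 + 27 = 138.
Each receives 0.43 × 138 = 59.34 from the common-amenities fund.
F keeps 31 − 25 = 6, so F's payoff is 6 + 59.34 = 65.34.

65.34 credits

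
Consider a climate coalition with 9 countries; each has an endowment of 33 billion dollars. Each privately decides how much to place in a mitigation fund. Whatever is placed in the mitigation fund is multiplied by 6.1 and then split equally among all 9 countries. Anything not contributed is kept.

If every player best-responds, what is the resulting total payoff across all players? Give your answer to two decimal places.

Each contributed unit returns 6.1/9 = 0.6778 to its contributor — below 1 — so contributing 0 is dominant for every player. At the Nash equilibrium everyone keeps their 33, and the group total is 9 × 33 = 297.

297.00 billion dollars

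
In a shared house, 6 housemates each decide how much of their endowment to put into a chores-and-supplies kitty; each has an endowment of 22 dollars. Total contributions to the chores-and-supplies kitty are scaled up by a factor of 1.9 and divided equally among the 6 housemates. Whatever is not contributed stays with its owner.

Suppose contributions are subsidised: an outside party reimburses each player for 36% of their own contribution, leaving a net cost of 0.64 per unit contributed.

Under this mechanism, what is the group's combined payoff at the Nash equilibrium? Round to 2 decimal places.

132.00 dollars

Even with the mechanism, each unit contributed returns only (1.9/6) / 0.64 = 0.4948 per unit of net cost, so contributing nothing is still dominant.
Everyone keeps their endowment and the group total is 6 × 22 = 132.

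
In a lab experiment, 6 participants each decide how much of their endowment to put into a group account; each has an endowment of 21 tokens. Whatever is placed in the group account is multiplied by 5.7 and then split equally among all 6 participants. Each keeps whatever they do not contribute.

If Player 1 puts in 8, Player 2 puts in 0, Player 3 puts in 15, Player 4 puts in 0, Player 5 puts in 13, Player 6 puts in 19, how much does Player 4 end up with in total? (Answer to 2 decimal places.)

73.25 tokens

Total contributed: 8 + 0 + 15 + 0 + 13 + 19 = 55.
Each receives 5.7 × 55 / 6 = 52.25 from the group account.
Player 4 keeps 21 − 0 = 21, so Player 4's payoff is 21 + 52.25 = 73.25.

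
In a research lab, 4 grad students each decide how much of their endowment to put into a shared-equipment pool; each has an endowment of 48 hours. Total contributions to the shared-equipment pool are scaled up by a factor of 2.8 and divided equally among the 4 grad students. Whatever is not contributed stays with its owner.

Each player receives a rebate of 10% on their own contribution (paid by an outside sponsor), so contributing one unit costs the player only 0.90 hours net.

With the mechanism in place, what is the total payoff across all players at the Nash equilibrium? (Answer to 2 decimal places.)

The effective private return is (2.8/4) / 0.90 = 0.7778, which is still under 1, so the mechanism doesn't change anyone's dominant strategy: zero contribution.
Everyone keeps their endowment and the group total is 4 × 48 = 192.

192.00 hours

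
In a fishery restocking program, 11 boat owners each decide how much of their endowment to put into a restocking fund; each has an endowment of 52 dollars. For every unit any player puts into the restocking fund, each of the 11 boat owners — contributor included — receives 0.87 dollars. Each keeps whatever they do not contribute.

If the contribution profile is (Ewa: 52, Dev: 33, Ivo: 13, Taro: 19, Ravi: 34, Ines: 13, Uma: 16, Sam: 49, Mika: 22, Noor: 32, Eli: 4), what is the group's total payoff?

Total contributed: 52 + 33 + 13 + 19 + 34 + 13 + 16 + 49 + 22 + 32 + 4 = 287; total kept: 11 × 52 − 287 = 285.
The restocking fund pays out 0.87 × 11 × 287 = 2746.59 in aggregate.
Group total = 285 + 2746.59 = 3031.59.

3031.59 dollars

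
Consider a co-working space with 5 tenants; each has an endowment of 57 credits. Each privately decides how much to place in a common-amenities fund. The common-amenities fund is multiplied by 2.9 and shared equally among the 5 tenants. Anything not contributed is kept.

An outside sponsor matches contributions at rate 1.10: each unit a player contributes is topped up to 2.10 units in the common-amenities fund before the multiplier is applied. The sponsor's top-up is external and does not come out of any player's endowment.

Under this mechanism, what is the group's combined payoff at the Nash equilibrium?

With the mechanism, a contributed unit returns 2.9 × 2.10 / 5 = 1.2180 per unit of net cost to the contributor — now above 1 — so contributing fully is weakly dominant for every player.
So the Nash equilibrium is full contribution by all 5; the group earns 2.9 × 2.10 × 285 = 1735.65.

1735.65 credits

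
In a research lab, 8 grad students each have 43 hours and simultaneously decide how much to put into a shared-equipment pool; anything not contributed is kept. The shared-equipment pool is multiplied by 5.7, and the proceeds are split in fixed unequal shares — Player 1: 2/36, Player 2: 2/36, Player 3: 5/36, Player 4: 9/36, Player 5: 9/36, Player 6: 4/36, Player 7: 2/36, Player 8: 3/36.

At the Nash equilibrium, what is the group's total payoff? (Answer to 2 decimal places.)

748.20 hours

Each unit j contributes comes back to j as 5.7 × (j's share), so j prefers to contribute only if that share exceeds 1/5.7 = 0.1754; otherwise keeping the unit dominates.
Player 4 and Player 5 are above the threshold, contributing 43 each; the remaining 6 contribute 0. Total contributed: 86.
The shared-equipment pool pays out 5.7 × 86 = 490.20 in total (split across the unequal shares, but the aggregate is all that matters for the group sum).
The 6 free-riders keep 43 each, adding 258. Group total = 258 + 490.20 = 748.20.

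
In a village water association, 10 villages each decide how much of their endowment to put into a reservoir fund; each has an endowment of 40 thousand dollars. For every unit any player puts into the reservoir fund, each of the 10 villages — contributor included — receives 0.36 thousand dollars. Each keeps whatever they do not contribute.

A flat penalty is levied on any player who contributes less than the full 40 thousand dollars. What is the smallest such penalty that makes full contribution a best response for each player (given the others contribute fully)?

Given the others contribute fully, the best deviation is to contribute 0 (any partial contribution still incurs the fine and gives up units whose private return 0.36 is below 1).
Deviating from 40 to 0 saves 40 thousand dollars but forfeits the deviator's share of the drop in the reservoir fund: 0.36 × 40 = 14.40.
So the deviation gain is 40 − 14.40 = 25.60, and the fine must be at least 25.60 thousand dollars to wipe it out.

25.60 thousand dollars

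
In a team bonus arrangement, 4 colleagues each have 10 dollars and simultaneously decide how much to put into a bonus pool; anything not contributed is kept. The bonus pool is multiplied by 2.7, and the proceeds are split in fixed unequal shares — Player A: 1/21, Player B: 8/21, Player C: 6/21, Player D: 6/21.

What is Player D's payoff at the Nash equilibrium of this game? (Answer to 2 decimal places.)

17.71 dollars

Each unit j contributes comes back to j as 2.7 × (j's share), so j prefers to contribute only if that share exceeds 1/2.7 = 0.3704; otherwise keeping the unit dominates.
Player B alone (share 8/21) is above the threshold, contributing 10; the remaining 3 contribute 0. Total contributed: 10.
Player D keeps 10 and receives 2.7 × 10 × 6/21 = 7.71 from the bonus pool, for a payoff of 17.71.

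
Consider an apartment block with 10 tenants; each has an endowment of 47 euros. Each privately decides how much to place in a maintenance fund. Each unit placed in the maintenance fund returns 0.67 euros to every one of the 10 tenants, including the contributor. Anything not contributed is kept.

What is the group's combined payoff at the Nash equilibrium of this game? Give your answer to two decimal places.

The private return per contributed unit is 0.67 < 1, so contributing 0 is dominant for every player. At the Nash equilibrium everyone keeps their 47, and the group total is 10 × 47 = 470.

470.00 euros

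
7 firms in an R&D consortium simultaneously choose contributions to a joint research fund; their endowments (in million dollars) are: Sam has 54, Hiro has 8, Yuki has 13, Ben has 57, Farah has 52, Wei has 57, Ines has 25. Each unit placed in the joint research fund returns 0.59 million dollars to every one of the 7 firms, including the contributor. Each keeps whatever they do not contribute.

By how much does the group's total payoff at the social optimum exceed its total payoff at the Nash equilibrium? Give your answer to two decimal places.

The private return per contributed unit is 0.59 < 1 for everyone, so the Nash equilibrium is zero contribution and the group total is Σ E_j = 54 + 8 + 13 + 57 + 52 + 57 + 25 = 266.
Each contributed unit returns 4.130 to the group, so the social optimum is full contribution by everyone: group total = 4.130 × 266 = 1098.58.
Efficiency loss = (4.130 − 1) × 266 = 832.58.

832.58 million dollars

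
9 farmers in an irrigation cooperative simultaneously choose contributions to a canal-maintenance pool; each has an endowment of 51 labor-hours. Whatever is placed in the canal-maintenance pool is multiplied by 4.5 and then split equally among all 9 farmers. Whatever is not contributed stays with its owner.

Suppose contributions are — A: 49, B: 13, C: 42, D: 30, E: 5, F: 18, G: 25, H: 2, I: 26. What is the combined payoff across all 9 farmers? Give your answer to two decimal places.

Total contributed: 49 + 13 + 42 + 30 + 5 + 18 + 25 + 2 + 26 = 210; total kept: 9 × 51 − 210 = 249.
The canal-maintenance pool pays out 4.5 × 210 = 945.00 in aggregate.
Group total = 249 + 945.00 = 1194.00.

1194.00 labor-hours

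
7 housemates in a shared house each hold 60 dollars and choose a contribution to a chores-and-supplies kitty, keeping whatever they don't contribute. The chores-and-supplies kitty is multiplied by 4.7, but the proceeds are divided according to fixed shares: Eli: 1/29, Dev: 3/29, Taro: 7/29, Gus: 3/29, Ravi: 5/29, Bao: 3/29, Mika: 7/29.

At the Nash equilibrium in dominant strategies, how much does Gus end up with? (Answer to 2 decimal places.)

A player with share s gets back 4.7·s per unit contributed, so full contribution is dominant for anyone with s > 1/4.7 = 0.2128 and zero contribution is dominant for anyone below.
The shares above 0.2128 belong to Taro and Mika, contributing 60 each; the remaining 5 contribute 0. Total contributed: 120.
Gus keeps 60 and receives 4.7 × 120 × 3/29 = 58.34 from the chores-and-supplies kitty, for a payoff of 118.34.

118.34 dollars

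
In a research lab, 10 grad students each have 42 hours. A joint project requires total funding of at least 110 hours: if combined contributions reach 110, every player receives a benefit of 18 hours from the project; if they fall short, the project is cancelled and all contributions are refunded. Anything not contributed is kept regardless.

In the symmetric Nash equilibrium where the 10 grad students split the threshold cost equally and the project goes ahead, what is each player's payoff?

Equal share of the threshold: 110/10 = 11.
At this profile no one gains by cutting their contribution: any cut drops the total below 110, the project is cancelled, contributions are refunded, and the deviator ends with 42, which is less than 42 − 11 + 18 = 49. Contributing more than 11 just wastes the excess. So contributing exactly 11 is a best response.
Each player's payoff: 42 − 11 + 18 = 49.

49 hours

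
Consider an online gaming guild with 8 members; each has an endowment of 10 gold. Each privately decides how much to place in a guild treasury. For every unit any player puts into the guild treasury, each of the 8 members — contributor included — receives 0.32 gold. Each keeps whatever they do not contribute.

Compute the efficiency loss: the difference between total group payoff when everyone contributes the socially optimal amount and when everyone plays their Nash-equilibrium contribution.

124.80 gold

The private return per contributed unit is 0.32 < 1, so contributing 0 is dominant for every player. At the Nash equilibrium everyone keeps their 10, and the group total is 8 × 10 = 80.
Each contributed unit returns 2.560 to the group as a whole (0.32 to each of 8 players), which exceeds 1, so the social optimum is full contribution: group total = 2.560 × 80 = 204.80.
Efficiency loss = 204.80 − 80 = 124.80.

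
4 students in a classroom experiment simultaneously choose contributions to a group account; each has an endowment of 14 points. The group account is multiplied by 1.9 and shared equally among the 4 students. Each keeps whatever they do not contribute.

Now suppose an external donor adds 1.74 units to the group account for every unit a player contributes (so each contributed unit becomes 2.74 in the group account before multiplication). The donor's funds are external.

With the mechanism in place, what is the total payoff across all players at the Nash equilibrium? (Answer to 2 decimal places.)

Under the mechanism each unit contributed yields 1.9 × 2.74 / 4 = 1.3015 back to its contributor per unit of net cost, which exceeds 1, making full contribution the dominant choice for everyone.
So the Nash equilibrium is full contribution by all 4; the group earns 1.9 × 2.74 × 56 = 291.54.

291.54 points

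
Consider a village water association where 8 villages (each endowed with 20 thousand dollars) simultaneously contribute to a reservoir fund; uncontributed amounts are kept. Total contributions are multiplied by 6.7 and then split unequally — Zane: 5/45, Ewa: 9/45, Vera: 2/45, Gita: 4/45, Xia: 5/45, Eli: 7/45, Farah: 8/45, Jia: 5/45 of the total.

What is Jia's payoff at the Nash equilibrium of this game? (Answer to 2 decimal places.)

Player j's private return per contributed unit is 6.7 × (j's share). Contributing is weakly dominant for j when that share is at least 1/6.7 = 0.1493, and contributing 0 is dominant otherwise.
Ewa, Eli and Farah clear that bar, contributing 20 each; the remaining 5 contribute 0. Total contributed: 60.
Jia keeps 20 and receives 6.7 × 60 × 5/45 = 44.67 from the reservoir fund, for a payoff of 64.67.

64.67 thousand dollars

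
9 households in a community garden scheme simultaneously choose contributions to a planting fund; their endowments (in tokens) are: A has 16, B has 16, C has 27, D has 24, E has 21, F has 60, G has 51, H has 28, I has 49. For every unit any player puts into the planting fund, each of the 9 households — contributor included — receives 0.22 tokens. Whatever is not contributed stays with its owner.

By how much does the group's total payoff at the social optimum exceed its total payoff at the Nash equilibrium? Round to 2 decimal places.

The private return per contributed unit is 0.22 < 1 for everyone, so the Nash equilibrium is zero contribution and the group total is Σ E_j = 16 + 16 + 27 + 24 + 21 + 60 + 51 + 28 + 49 = 292.
Each contributed unit returns 1.980 to the group, so the social optimum is full contribution by everyone: group total = 1.980 × 292 = 578.16.
Efficiency loss = (1.980 − 1) × 292 = 286.16.

286.16 tokens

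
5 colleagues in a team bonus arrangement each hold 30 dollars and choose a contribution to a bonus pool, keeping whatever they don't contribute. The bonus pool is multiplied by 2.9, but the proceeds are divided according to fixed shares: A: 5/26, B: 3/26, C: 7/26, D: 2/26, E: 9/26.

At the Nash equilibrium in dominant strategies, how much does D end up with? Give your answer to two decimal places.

36.69 dollars

For player j, contributing a unit is worthwhile iff 2.9 × (j's share) ≥ 1, i.e. iff j's share is at least 0.3448.
Only E (9/26) clears that bar, contributing 30; the remaining 4 contribute 0. Total contributed: 30.
D keeps 30 and receives 2.9 × 30 × 2/26 = 6.69 from the bonus pool, for a payoff of 36.69.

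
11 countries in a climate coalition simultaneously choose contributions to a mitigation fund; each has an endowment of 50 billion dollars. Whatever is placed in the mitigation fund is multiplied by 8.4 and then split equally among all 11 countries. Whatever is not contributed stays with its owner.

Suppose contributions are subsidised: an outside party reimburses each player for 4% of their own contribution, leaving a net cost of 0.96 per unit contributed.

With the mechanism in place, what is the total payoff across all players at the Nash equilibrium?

550.00 billion dollars

With the mechanism, a contributed unit returns (8.4/11) / 0.96 = 0.7955 per unit of net cost — still below 1 — so contributing 0 remains dominant for every player.
Everyone keeps their endowment and the group total is 11 × 50 = 550.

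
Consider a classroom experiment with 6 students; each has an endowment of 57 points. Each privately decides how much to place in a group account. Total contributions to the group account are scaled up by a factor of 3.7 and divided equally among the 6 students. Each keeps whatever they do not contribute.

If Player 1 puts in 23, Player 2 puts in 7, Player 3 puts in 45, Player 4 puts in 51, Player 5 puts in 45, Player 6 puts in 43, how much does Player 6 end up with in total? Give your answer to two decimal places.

145.97 points

Total contributed: 23 + 7 + 45 + 51 + 45 + 43 = 214.
Each receives 3.7 × 214 / 6 = 131.97 from the group account.
Player 6 keeps 57 − 43 = 14, so Player 6's payoff is 14 + 131.97 = 145.97.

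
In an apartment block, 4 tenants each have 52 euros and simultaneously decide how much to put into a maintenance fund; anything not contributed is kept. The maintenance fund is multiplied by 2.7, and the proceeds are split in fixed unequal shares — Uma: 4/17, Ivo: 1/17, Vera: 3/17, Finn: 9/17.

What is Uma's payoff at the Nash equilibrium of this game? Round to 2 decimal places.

85.04 euros

Each unit j contributes comes back to j as 2.7 × (j's share), so j prefers to contribute only if that share exceeds 1/2.7 = 0.3704; otherwise keeping the unit dominates.
The only share above 0.3704 is Finn's 9/17, contributing 52; the remaining 3 contribute 0. Total contributed: 52.
Uma keeps 52 and receives 2.7 × 52 × 4/17 = 33.04 from the maintenance fund, for a payoff of 85.04.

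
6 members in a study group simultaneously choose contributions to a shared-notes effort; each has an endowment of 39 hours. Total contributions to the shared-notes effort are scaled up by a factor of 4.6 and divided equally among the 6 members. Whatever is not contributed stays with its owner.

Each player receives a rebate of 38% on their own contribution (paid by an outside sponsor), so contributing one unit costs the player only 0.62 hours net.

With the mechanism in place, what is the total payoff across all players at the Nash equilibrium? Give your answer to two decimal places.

The effective private return per unit is now (4.6/6) / 0.62 = 1.2366 > 1, so every player's dominant strategy flips to full contribution.
At the Nash equilibrium everyone contributes 39. Group total payoff = 6 × (39 × 0.38 + 4.6 × 39) = 1165.32.

1165.32 hours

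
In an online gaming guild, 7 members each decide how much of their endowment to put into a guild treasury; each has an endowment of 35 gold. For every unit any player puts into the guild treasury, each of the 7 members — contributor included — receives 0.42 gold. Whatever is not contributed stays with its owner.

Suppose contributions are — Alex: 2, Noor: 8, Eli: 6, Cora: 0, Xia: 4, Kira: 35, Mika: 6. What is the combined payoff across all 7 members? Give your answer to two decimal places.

Total contributed: 2 + 8 + 6 + 0 + 4 + 35 + 6 = 61; total kept: 7 × 35 − 61 = 184.
The guild treasury pays out 0.42 × 7 × 61 = 179.34 in aggregate.
Group total = 184 + 179.34 = 363.34.

363.34 gold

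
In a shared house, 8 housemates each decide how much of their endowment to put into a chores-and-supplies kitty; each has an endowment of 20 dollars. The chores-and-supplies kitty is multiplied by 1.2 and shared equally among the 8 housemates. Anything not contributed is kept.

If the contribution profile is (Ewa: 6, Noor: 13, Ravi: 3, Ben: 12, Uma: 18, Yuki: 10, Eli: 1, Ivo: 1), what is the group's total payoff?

172.80 dollars

Total contributed: 6 + 13 + 3 + 12 + 18 + 10 + 1 + 1 = 64; total kept: 8 × 20 − 64 = 96.
The chores-and-supplies kitty pays out 1.2 × 64 = 76.80 in aggregate.
Group total = 96 + 76.80 = 172.80.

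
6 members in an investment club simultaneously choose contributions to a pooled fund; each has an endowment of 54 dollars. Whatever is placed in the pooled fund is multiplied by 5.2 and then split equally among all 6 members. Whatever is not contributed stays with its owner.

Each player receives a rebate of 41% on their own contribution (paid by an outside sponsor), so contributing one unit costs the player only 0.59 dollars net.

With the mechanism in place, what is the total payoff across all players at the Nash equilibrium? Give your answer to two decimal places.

1817.64 dollars

The effective private return per unit is now (5.2/6) / 0.59 = 1.4689 > 1, so every player's dominant strategy flips to full contribution.
So the Nash equilibrium is full contribution by all 6; the group earns 6 × (54 × 0.41 + 5.2 × 54) = 1817.64.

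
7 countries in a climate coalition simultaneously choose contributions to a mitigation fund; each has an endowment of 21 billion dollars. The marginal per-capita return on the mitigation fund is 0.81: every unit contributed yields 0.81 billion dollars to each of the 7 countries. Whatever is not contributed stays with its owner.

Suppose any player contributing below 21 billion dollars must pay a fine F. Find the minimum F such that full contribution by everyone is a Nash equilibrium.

3.99 billion dollars

Given the others contribute fully, the best deviation is to contribute 0 (any partial contribution still incurs the fine and gives up units whose private return 0.81 is below 1).
Deviating from 21 to 0 saves 21 billion dollars but forfeits the deviator's share of the drop in the mitigation fund: 0.81 × 21 = 17.01.
So the deviation gain is 21 − 17.01 = 3.99, and the fine must be at least 3.99 billion dollars to wipe it out.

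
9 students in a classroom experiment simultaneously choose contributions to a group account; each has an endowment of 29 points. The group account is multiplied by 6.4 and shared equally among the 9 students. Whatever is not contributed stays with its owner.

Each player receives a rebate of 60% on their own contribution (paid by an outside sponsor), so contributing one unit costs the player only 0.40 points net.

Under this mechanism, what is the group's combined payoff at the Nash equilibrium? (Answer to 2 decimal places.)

Under the mechanism each unit contributed yields (6.4/9) / 0.40 = 1.7778 back to its contributor per unit of net cost, which exceeds 1, making full contribution the dominant choice for everyone.
At the Nash equilibrium everyone contributes 29. Group total payoff = 9 × (29 × 0.60 + 6.4 × 29) = 1827.00.

1827.00 points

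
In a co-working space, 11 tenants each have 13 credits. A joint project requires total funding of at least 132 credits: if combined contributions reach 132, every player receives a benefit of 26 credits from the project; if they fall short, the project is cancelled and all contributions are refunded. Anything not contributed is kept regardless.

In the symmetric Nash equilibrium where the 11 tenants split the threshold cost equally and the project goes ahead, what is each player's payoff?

Equal share of the threshold: 132/11 = 12.
At this profile no one gains by cutting their contribution: any cut drops the total below 132, the project is cancelled, contributions are refunded, and the deviator ends with 13, which is less than 13 − 12 + 26 = 27. Contributing more than 12 just wastes the excess. So contributing exactly 12 is a best response.
Each player's payoff: 13 − 12 + 26 = 27.

27 credits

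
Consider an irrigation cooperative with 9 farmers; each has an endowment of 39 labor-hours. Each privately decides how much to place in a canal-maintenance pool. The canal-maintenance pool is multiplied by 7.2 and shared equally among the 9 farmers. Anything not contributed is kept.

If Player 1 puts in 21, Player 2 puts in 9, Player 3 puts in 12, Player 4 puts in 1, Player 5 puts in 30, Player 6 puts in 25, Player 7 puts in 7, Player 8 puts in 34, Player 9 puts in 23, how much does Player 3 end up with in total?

156.60 labor-hours

Total contributed: 21 + 9 + 12 + 1 + 30 + 25 + 7 + 34 + 23 = 162.
Each receives 7.2 × 162 / 9 = 129.60 from the canal-maintenance pool.
Player 3 keeps 39 − 12 = 27, so Player 3's payoff is 27 + 129.60 = 156.60.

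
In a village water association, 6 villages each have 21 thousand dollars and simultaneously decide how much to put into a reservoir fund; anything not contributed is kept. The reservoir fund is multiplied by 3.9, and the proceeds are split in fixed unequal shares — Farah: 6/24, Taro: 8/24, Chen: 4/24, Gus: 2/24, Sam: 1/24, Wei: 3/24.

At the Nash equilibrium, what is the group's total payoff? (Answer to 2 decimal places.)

186.90 thousand dollars

For player j, contributing a unit is worthwhile iff 3.9 × (j's share) ≥ 1, i.e. iff j's share is at least 0.2564.
The only share above 0.2564 is Taro's 8/24, contributing 21; the remaining 5 contribute 0. Total contributed: 21.
The reservoir fund pays out 3.9 × 21 = 81.90 in total (split across the unequal shares, but the aggregate is all that matters for the group sum).
The 5 free-riders keep 21 each, adding 105. Group total = 105 + 81.90 = 186.90.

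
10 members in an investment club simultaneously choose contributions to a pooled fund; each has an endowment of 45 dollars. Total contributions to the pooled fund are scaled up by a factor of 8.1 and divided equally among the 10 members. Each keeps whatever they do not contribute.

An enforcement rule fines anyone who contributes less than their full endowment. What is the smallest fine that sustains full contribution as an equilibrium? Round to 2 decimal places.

Given the others contribute fully, the best deviation is to contribute 0 (any partial contribution still incurs the fine and gives up units whose private return 0.8100 is below 1).
Deviating from 45 to 0 saves 45 dollars but forfeits the deviator's share of the drop in the pooled fund: 8.1/10 × 45 = 36.45.
So the deviation gain is 45 − 36.45 = 8.55, and the fine must be at least 8.55 dollars to wipe it out.

8.55 dollars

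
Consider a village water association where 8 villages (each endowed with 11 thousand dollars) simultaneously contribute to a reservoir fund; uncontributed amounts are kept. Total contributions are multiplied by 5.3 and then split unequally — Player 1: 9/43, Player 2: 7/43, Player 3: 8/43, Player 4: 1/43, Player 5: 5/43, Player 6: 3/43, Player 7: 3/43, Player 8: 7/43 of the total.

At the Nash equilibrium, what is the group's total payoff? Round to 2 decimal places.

135.30 thousand dollars

For player j, contributing a unit is worthwhile iff 5.3 × (j's share) ≥ 1, i.e. iff j's share is at least 0.1887.
Only Player 1 (9/43) clears that bar, contributing 11; the remaining 7 contribute 0. Total contributed: 11.
The reservoir fund pays out 5.3 × 11 = 58.30 in total (split across the unequal shares, but the aggregate is all that matters for the group sum).
The 7 free-riders keep 11 each, adding 77. Group total = 77 + 58.30 = 135.30.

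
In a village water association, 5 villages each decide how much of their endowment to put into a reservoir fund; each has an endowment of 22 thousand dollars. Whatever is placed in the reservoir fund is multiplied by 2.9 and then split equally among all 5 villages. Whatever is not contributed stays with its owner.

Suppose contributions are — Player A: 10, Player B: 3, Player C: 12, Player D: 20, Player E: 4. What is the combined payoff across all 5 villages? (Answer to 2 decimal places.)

Total contributed: 10 + 3 + 12 + 20 + 4 = 49; total kept: 5 × 22 − 49 = 61.
The reservoir fund pays out 2.9 × 49 = 142.10 in aggregate.
Group total = 61 + 142.10 = 203.10.

203.10 thousand dollars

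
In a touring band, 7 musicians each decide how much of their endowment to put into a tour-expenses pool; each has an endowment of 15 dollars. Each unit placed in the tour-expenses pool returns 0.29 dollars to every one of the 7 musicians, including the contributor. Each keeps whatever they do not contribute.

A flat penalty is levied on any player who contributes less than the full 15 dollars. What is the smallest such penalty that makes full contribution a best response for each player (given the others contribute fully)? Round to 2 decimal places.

Given the others contribute fully, the best deviation is to contribute 0 (any partial contribution still incurs the fine and gives up units whose private return 0.29 is below 1).
Deviating from 15 to 0 saves 15 dollars but forfeits the deviator's share of the drop in the tour-expenses pool: 0.29 × 15 = 4.35.
So the deviation gain is 15 − 4.35 = 10.65, and the fine must be at least 10.65 dollars to wipe it out.

10.65 dollars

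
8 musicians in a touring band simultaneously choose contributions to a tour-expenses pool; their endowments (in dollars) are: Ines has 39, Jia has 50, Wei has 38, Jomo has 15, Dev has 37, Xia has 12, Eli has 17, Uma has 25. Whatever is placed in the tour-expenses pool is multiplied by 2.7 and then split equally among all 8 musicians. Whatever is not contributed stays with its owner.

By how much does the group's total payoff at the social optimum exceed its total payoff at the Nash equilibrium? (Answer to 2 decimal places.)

The private return per contributed unit is 2.7/8 = 0.3375 < 1 for every player regardless of endowment, so the Nash equilibrium is zero contribution and the group total is Σ E_j = 39 + 50 + 38 + 15 + 37 + 12 + 17 + 25 = 233.
Each contributed unit returns 2.700 to the group, so the social optimum is full contribution by everyone: group total = 2.700 × 233 = 629.10.
Efficiency loss = (2.700 − 1) × 233 = 396.10.

396.10 dollars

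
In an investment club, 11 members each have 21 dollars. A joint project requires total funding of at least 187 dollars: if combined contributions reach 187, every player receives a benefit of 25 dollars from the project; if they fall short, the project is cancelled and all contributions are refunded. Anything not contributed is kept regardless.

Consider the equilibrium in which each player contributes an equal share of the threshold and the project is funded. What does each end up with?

Equal share of the threshold: 187/11 = 17.
At this profile no one gains by cutting their contribution: any cut drops the total below 187, the project is cancelled, contributions are refunded, and the deviator ends with 21, which is less than 21 − 17 + 25 = 29. Contributing more than 17 just wastes the excess. So contributing exactly 17 is a best response.
Each player's payoff: 21 − 17 + 25 = 29.

29 dollars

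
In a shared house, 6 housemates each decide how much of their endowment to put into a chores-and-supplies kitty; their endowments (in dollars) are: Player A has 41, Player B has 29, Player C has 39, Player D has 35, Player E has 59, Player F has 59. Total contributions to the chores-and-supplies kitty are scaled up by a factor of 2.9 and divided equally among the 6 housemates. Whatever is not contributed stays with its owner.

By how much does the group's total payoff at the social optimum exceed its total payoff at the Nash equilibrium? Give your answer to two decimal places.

The private return per contributed unit is 2.9/6 = 0.4833 < 1 for every player regardless of endowment, so the Nash equilibrium is zero contribution and the group total is Σ E_j = 41 + 29 + 39 + 35 + 59 + 59 = 262.
Each contributed unit returns 2.900 to the group, so the social optimum is full contribution by everyone: group total = 2.900 × 262 = 759.80.
Efficiency loss = (2.900 − 1) × 262 = 497.80.

497.80 dollars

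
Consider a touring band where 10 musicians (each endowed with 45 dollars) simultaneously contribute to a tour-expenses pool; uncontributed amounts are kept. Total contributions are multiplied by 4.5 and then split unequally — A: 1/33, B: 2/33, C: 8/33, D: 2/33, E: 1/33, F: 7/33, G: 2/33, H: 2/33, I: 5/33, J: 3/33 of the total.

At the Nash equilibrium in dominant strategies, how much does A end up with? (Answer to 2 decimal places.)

For player j, contributing a unit is worthwhile iff 4.5 × (j's share) ≥ 1, i.e. iff j's share is at least 0.2222.
The only share above 0.2222 is C's 8/33, contributing 45; the remaining 9 contribute 0. Total contributed: 45.
A keeps 45 and receives 4.5 × 45 × 1/33 = 6.14 from the tour-expenses pool, for a payoff of 51.14.

51.14 dollars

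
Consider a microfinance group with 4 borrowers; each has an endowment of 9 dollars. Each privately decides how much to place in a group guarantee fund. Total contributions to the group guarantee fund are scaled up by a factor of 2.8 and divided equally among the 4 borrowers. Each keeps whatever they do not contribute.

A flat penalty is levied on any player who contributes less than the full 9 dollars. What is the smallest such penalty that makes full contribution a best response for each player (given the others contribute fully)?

2.70 dollars

Given the others contribute fully, the best deviation is to contribute 0 (any partial contribution still incurs the fine and gives up units whose private return 0.7000 is below 1).
Deviating from 9 to 0 saves 9 dollars but forfeits the deviator's share of the drop in the group guarantee fund: 2.8/4 × 9 = 6.30.
So the deviation gain is 9 − 6.30 = 2.70, and the fine must be at least 2.70 dollars to wipe it out.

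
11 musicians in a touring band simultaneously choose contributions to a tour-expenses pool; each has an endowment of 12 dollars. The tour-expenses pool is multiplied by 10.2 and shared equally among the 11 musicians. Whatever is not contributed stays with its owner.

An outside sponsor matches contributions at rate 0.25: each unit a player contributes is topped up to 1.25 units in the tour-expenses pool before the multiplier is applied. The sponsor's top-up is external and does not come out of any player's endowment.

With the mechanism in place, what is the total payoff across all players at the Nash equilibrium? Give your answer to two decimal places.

Under the mechanism each unit contributed yields 10.2 × 1.25 / 11 = 1.1591 back to its contributor per unit of net cost, which exceeds 1, making full contribution the dominant choice for everyone.
So the Nash equilibrium is full contribution by all 11; the group earns 10.2 × 1.25 × 132 = 1683.00.

1683.00 dollars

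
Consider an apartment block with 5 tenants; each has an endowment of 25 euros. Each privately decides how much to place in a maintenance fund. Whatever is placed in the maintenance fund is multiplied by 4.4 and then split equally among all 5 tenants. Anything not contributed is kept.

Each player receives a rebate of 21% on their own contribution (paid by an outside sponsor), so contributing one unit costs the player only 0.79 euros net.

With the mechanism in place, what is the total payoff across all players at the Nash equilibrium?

576.25 euros

Under the mechanism each unit contributed yields (4.4/5) / 0.79 = 1.1139 back to its contributor per unit of net cost, which exceeds 1, making full contribution the dominant choice for everyone.
So the Nash equilibrium is full contribution by all 5; the group earns 5 × (25 × 0.21 + 4.4 × 25) = 576.25.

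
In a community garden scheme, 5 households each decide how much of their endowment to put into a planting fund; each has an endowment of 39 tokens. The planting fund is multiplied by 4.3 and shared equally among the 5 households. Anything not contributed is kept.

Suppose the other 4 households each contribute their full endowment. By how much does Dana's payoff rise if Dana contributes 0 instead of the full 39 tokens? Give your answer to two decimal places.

Switching from a contribution of 39 to 0 lets Dana keep an extra 39 tokens, but lowers the planting fund by 39, which costs Dana their own share of that drop: 4.3/5 × 39 = 33.54.
Net gain = 39 − 33.54 = 5.46. The private return per contributed unit (0.8600) is below 1, so free-riding is indeed the best response regardless of what the others do.

5.46 tokens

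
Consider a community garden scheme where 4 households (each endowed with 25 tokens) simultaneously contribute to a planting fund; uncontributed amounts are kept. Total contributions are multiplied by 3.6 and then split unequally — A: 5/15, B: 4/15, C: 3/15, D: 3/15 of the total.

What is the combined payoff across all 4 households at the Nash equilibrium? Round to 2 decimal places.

For player j, contributing a unit is worthwhile iff 3.6 × (j's share) ≥ 1, i.e. iff j's share is at least 0.2778.
Only A (5/15) clears that bar, contributing 25; the remaining 3 contribute 0. Total contributed: 25.
The planting fund pays out 3.6 × 25 = 90.00 in total (split across the unequal shares, but the aggregate is all that matters for the group sum).
The 3 free-riders keep 25 each, adding 75. Group total = 75 + 90.00 = 165.00.

165.00 tokens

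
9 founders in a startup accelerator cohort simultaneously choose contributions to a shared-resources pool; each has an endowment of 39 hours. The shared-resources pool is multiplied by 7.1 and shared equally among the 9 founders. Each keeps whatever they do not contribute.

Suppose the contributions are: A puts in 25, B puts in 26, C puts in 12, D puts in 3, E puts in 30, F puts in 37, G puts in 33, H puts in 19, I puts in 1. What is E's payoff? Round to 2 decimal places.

155.73 hours

Total contributed: 25 + 26 + 12 + 3 + 30 + 37 + 33 + 19 + 1 = 186.
Each receives 7.1 × 186 / 9 = 146.73 from the shared-resources pool.
E keeps 39 − 30 = 9, so E's payoff is 9 + 146.73 = 155.73.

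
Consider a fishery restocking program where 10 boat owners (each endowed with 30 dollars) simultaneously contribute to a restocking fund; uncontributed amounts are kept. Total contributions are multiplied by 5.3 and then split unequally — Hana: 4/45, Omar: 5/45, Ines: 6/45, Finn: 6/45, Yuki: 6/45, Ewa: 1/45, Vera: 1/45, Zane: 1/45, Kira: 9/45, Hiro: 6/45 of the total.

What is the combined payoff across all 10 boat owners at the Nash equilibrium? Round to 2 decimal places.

Each unit j contributes comes back to j as 5.3 × (j's share), so j prefers to contribute only if that share exceeds 1/5.3 = 0.1887; otherwise keeping the unit dominates.
Kira alone (share 9/45) is above the threshold, contributing 30; the remaining 9 contribute 0. Total contributed: 30.
The restocking fund pays out 5.3 × 30 = 159.00 in total (split across the unequal shares, but the aggregate is all that matters for the group sum).
The 9 free-riders keep 30 each, adding 270. Group total = 270 + 159.00 = 429.00.

429.00 dollars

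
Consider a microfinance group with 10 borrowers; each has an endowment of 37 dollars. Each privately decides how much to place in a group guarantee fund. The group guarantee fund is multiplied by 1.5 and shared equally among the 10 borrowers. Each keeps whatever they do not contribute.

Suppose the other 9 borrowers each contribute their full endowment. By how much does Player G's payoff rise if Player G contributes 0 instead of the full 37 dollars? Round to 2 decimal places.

31.45 dollars

Switching from a contribution of 37 to 0 lets Player G keep an extra 37 dollars, but lowers the group guarantee fund by 37, which costs Player G their own share of that drop: 1.5/10 × 37 = 5.55.
Net gain = 37 − 5.55 = 31.45. The private return per contributed unit (0.1500) is below 1, so free-riding is indeed the best response regardless of what the others do.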